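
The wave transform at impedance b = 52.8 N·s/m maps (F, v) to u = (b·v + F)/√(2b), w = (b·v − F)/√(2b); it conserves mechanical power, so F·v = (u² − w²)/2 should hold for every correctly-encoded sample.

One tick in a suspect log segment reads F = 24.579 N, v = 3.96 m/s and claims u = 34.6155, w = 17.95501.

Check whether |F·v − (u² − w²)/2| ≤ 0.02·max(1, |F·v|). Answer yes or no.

no

F·v = 24.579×3.96 = 97.3328 W.
(u² − w²)/2 = (1198.2328 − 322.3824)/2 = 437.9252 W.
|Δ| = 340.5924;  2% of max(1, |F·v|) = 1.9467.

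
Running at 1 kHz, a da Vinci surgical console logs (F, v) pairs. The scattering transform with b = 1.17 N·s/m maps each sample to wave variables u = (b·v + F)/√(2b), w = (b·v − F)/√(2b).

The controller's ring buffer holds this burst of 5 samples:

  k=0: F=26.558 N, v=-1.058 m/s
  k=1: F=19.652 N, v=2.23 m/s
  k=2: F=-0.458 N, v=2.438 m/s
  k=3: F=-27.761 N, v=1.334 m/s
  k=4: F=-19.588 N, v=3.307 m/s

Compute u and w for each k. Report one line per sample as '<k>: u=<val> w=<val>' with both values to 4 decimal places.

k=0: b·v=1.17×(-1.058)=-1.2379; √(2b)=1.5297; u=(-1.2379+26.558)/1.5297=16.5523, w=(-1.2379−26.558)/1.5297=-18.1707
k=1: b·v=1.17×2.23=2.6091; √(2b)=1.5297; u=(2.6091+19.652)/1.5297=14.5525, w=(2.6091−19.652)/1.5297=-11.1413
k=2: b·v=1.17×2.438=2.8525; √(2b)=1.5297; u=(2.8525+(-0.458))/1.5297=1.5653, w=(2.8525−(-0.458))/1.5297=2.1641
k=3: b·v=1.17×1.334=1.5608; √(2b)=1.5297; u=(1.5608+(-27.761))/1.5297=-17.1276, w=(1.5608−(-27.761))/1.5297=19.1682
k=4: b·v=1.17×3.307=3.8692; √(2b)=1.5297; u=(3.8692+(-19.588))/1.5297=-10.2757, w=(3.8692−(-19.588))/1.5297=15.3344

0: u=16.5523 w=-18.1707
1: u=14.5525 w=-11.1413
2: u=1.5653 w=2.1641
3: u=-17.1276 w=19.1682
4: u=-10.2757 w=15.3344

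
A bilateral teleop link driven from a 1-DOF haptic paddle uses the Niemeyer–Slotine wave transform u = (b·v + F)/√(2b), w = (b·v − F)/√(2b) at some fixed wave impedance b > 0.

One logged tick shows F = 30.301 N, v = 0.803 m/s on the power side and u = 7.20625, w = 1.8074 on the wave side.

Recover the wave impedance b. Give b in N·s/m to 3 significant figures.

b = 63 N·s/m

u + w = 9.0137;  u + w = √(2b)·v, so √(2b) = 9.0137/0.803 = 11.2250.
b = (√(2b))²/2 = 125.9999/2 = 63.0000.
(Check via u − w = 2F/√(2b): u − w = 5.3988, 2F/√(2b) = 5.3989.)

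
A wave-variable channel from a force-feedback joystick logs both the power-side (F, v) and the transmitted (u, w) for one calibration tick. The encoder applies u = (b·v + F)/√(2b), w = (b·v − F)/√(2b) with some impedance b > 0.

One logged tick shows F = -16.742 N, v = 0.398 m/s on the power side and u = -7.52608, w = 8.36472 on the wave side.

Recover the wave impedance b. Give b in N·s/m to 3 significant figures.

b = 2.22 N·s/m

u + w = 0.83864;  u + w = √(2b)·v, so √(2b) = 0.83864/0.398 = 2.10714.
b = (√(2b))²/2 = 4.44002/2 = 2.22001.
(Check via u − w = 2F/√(2b): u − w = -15.89080, 2F/√(2b) = -15.89077.)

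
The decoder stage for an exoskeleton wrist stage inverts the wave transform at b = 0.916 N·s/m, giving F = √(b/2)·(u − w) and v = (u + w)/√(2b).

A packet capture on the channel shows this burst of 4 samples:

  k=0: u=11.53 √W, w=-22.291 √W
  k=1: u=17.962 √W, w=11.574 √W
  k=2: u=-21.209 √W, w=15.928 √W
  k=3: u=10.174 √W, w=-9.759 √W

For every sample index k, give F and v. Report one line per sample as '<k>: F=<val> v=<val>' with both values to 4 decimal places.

0: F=22.8886 v=-7.9504
1: F=4.3231 v=21.8217
2: F=-25.1327 v=-3.9017
3: F=13.4898 v=0.3066

k=0: u−w=33.8210, u+w=-10.7610; √(b/2)=0.6768, √(2b)=1.3535; F=0.6768×33.821=22.8886, v=-10.7610/1.3535=-7.9504
k=1: u−w=6.3880, u+w=29.5360; √(b/2)=0.6768, √(2b)=1.3535; F=0.6768×6.388=4.3231, v=29.5360/1.3535=21.8217
k=2: u−w=-37.1370, u+w=-5.2810; √(b/2)=0.6768, √(2b)=1.3535; F=0.6768×(-37.137)=-25.1327, v=-5.2810/1.3535=-3.9017
k=3: u−w=19.9330, u+w=0.4150; √(b/2)=0.6768, √(2b)=1.3535; F=0.6768×19.933=13.4898, v=0.4150/1.3535=0.3066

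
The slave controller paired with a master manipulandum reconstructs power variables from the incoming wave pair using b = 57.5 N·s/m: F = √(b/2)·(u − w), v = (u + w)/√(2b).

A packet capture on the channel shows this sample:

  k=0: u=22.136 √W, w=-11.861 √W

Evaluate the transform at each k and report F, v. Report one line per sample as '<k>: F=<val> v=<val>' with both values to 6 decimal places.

0: F=182.288604 v=0.958149

k=0: u−w=33.997000, u+w=10.275000; √(b/2)=5.361903, √(2b)=10.723805; F=5.361903×33.997=182.288604, v=10.275000/10.723805=0.958149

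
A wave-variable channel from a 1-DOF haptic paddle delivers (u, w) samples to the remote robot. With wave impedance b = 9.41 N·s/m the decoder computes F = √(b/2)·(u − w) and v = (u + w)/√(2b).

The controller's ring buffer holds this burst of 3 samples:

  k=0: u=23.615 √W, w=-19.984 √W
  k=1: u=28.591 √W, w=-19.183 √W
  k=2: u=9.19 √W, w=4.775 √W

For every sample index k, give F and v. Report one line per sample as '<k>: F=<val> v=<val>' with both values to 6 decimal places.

k=0: u−w=43.599000, u+w=3.631000; √(b/2)=2.169101, √(2b)=4.338202; F=2.169101×43.599=94.570643, v=3.631000/4.338202=0.836983
k=1: u−w=47.774000, u+w=9.408000; √(b/2)=2.169101, √(2b)=4.338202; F=2.169101×47.774=103.626641, v=9.408000/4.338202=2.168640
k=2: u−w=4.415000, u+w=13.965000; √(b/2)=2.169101, √(2b)=4.338202; F=2.169101×4.415=9.576582, v=13.965000/4.338202=3.219075

0: F=94.570643 v=0.836983
1: F=103.626641 v=2.168640
2: F=9.576582 v=3.219075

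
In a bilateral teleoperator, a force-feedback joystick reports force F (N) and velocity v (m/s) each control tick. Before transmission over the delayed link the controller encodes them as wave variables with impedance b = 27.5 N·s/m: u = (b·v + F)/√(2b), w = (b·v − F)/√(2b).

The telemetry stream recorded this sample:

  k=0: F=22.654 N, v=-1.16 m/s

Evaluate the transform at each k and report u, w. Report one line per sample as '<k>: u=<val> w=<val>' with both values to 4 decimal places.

0: u=-1.2467 w=-7.3561

k=0: b·v=27.5×(-1.16)=-31.9000; √(2b)=7.4162; u=(-31.9000+22.654)/7.4162=-1.2467, w=(-31.9000−22.654)/7.4162=-7.3561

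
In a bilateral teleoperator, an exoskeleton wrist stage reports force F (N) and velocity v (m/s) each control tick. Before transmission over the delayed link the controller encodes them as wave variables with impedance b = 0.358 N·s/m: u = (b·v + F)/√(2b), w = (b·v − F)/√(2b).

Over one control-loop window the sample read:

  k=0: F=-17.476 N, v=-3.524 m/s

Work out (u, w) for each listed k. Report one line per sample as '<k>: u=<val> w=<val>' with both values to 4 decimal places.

0: u=-22.1441 w=19.1622

k=0: b·v=0.358×(-3.524)=-1.2616; √(2b)=0.8462; u=(-1.2616+(-17.476))/0.8462=-22.1441, w=(-1.2616−(-17.476))/0.8462=19.1622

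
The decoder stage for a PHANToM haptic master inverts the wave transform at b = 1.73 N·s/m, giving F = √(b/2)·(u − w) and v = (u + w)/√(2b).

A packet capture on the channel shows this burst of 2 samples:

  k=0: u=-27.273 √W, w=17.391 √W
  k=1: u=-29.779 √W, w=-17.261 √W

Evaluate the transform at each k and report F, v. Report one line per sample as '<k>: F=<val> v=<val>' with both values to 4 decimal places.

k=0: u−w=-44.6640, u+w=-9.8820; √(b/2)=0.9301, √(2b)=1.8601; F=0.9301×(-44.664)=-41.5399, v=-9.8820/1.8601=-5.3126
k=1: u−w=-12.5180, u+w=-47.0400; √(b/2)=0.9301, √(2b)=1.8601; F=0.9301×(-12.518)=-11.6424, v=-47.0400/1.8601=-25.2889

0: F=-41.5399 v=-5.3126
1: F=-11.6424 v=-25.2889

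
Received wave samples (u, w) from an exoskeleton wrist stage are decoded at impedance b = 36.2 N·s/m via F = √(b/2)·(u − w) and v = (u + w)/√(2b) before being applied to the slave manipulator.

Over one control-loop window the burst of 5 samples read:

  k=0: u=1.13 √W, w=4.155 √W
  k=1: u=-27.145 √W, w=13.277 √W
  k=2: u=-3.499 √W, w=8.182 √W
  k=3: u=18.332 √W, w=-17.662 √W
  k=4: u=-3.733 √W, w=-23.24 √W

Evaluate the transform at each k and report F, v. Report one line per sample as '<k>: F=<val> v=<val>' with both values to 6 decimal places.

0: F=-12.869589 v=0.621120
1: F=-171.971740 v=-1.629838
2: F=-49.695757 v=0.550370
3: F=153.133215 v=0.078742
4: F=82.990766 v=-3.170005

k=0: u−w=-3.025000, u+w=5.285000; √(b/2)=4.254409, √(2b)=8.508819; F=4.254409×(-3.025)=-12.869589, v=5.285000/8.508819=0.621120
k=1: u−w=-40.422000, u+w=-13.868000; √(b/2)=4.254409, √(2b)=8.508819; F=4.254409×(-40.422)=-171.971740, v=-13.868000/8.508819=-1.629838
k=2: u−w=-11.681000, u+w=4.683000; √(b/2)=4.254409, √(2b)=8.508819; F=4.254409×(-11.681)=-49.695757, v=4.683000/8.508819=0.550370
k=3: u−w=35.994000, u+w=0.670000; √(b/2)=4.254409, √(2b)=8.508819; F=4.254409×35.994=153.133215, v=0.670000/8.508819=0.078742
k=4: u−w=19.507000, u+w=-26.973000; √(b/2)=4.254409, √(2b)=8.508819; F=4.254409×19.507=82.990766, v=-26.973000/8.508819=-3.170005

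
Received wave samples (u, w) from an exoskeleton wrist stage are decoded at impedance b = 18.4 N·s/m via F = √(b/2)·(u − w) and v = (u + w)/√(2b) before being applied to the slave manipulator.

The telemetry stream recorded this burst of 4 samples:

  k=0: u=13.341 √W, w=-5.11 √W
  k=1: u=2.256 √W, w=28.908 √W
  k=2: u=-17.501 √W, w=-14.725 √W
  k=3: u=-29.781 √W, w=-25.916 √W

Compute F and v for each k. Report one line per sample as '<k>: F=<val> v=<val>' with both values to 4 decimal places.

k=0: u−w=18.4510, u+w=8.2310; √(b/2)=3.0332, √(2b)=6.0663; F=3.0332×18.451=55.9647, v=8.2310/6.0663=1.3568
k=1: u−w=-26.6520, u+w=31.1640; √(b/2)=3.0332, √(2b)=6.0663; F=3.0332×(-26.652)=-80.8395, v=31.1640/6.0663=5.1372
k=2: u−w=-2.7760, u+w=-32.2260; √(b/2)=3.0332, √(2b)=6.0663; F=3.0332×(-2.776)=-8.4200, v=-32.2260/6.0663=-5.3123
k=3: u−w=-3.8650, u+w=-55.6970; √(b/2)=3.0332, √(2b)=6.0663; F=3.0332×(-3.865)=-11.7231, v=-55.6970/6.0663=-9.1814

0: F=55.9647 v=1.3568
1: F=-80.8395 v=5.1372
2: F=-8.4200 v=-5.3123
3: F=-11.7231 v=-9.1814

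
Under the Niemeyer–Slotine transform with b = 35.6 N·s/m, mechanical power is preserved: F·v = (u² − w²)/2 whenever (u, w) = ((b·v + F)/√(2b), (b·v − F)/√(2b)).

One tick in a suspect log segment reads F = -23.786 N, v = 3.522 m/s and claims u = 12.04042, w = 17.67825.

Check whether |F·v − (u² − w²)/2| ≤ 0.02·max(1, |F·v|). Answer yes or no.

yes

F·v = (-23.786)×3.522 = -83.7743 W.
(u² − w²)/2 = (144.9717 − 312.5205)/2 = -83.7744 W.
|Δ| = 0.0001;  2% of max(1, |F·v|) = 1.6755.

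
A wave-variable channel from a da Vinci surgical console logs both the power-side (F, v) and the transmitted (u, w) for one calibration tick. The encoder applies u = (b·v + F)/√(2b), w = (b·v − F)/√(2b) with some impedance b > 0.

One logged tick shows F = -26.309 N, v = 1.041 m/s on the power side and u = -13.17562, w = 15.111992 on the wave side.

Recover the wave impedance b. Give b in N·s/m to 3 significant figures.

b = 1.73 N·s/m

u + w = 1.936372;  u + w = √(2b)·v, so √(2b) = 1.936372/1.041 = 1.860108.
b = (√(2b))²/2 = 3.460000/2 = 1.730000.
(Check via u − w = 2F/√(2b): u − w = -28.287612, 2F/√(2b) = -28.287611.)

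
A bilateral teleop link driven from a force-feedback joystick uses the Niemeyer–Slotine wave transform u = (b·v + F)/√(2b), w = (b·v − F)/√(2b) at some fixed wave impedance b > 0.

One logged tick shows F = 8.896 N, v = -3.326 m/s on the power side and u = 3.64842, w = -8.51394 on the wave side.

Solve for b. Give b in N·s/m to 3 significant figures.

u + w = -4.8655;  u + w = √(2b)·v, so √(2b) = -4.8655/(-3.326) = 1.4629.
b = (√(2b))²/2 = 2.1400/2 = 1.0700.
(Check via u − w = 2F/√(2b): u − w = 12.1624, 2F/√(2b) = 12.1624.)

b = 1.07 N·s/m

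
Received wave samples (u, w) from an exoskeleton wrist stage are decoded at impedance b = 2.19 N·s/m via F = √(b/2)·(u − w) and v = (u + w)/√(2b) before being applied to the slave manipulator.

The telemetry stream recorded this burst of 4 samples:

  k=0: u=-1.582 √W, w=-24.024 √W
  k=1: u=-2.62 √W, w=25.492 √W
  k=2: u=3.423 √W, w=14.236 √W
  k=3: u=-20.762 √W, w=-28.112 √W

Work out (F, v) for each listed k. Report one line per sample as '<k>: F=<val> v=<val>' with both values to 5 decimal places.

k=0: u−w=22.44200, u+w=-25.60600; √(b/2)=1.04642, √(2b)=2.09284; F=1.04642×22.442=23.48381, v=-25.60600/2.09284=-12.23502
k=1: u−w=-28.11200, u+w=22.87200; √(b/2)=1.04642, √(2b)=2.09284; F=1.04642×(-28.112)=-29.41703, v=22.87200/2.09284=10.92866
k=2: u−w=-10.81300, u+w=17.65900; √(b/2)=1.04642, √(2b)=2.09284; F=1.04642×(-10.813)=-11.31497, v=17.65900/2.09284=8.43780
k=3: u−w=7.35000, u+w=-48.87400; √(b/2)=1.04642, √(2b)=2.09284; F=1.04642×7.35=7.69121, v=-48.87400/2.09284=-23.35290

0: F=23.48381 v=-12.23502
1: F=-29.41703 v=10.92866
2: F=-11.31497 v=8.43780
3: F=7.69121 v=-23.35290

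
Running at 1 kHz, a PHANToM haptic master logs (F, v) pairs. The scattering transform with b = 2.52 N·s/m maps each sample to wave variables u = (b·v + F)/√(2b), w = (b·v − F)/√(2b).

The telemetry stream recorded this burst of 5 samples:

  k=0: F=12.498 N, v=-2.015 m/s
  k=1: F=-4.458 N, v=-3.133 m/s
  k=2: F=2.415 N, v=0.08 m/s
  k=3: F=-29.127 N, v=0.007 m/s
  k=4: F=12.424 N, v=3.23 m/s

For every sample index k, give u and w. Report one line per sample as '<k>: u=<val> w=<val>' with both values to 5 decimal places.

k=0: b·v=2.52×(-2.015)=-5.07780; √(2b)=2.24499; u=(-5.07780+12.498)/2.24499=3.30522, w=(-5.07780−12.498)/2.24499=-7.82888
k=1: b·v=2.52×(-3.133)=-7.89516; √(2b)=2.24499; u=(-7.89516+(-4.458))/2.24499=-5.50253, w=(-7.89516−(-4.458))/2.24499=-1.53103
k=2: b·v=2.52×0.08=0.20160; √(2b)=2.24499; u=(0.20160+2.415)/2.24499=1.16553, w=(0.20160−2.415)/2.24499=-0.98593
k=3: b·v=2.52×0.007=0.01764; √(2b)=2.24499; u=(0.01764+(-29.127))/2.24499=-12.96634, w=(0.01764−(-29.127))/2.24499=12.98205
k=4: b·v=2.52×3.23=8.13960; √(2b)=2.24499; u=(8.13960+12.424)/2.24499=9.15976, w=(8.13960−12.424)/2.24499=-1.90842

0: u=3.30522 w=-7.82888
1: u=-5.50253 w=-1.53103
2: u=1.16553 w=-0.98593
3: u=-12.96634 w=12.98205
4: u=9.15976 w=-1.90842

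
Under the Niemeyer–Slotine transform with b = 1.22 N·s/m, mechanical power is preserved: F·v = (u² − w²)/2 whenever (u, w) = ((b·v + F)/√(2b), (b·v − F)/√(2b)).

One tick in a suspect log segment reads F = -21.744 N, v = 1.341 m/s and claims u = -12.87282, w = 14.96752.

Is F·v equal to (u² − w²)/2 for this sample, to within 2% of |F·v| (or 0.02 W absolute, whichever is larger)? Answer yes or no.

F·v = (-21.744)×1.341 = -29.15870 W.
(u² − w²)/2 = (165.70949 − 224.02665)/2 = -29.15858 W.
|Δ| = 0.00012;  2% of max(1, |F·v|) = 0.58317.

yes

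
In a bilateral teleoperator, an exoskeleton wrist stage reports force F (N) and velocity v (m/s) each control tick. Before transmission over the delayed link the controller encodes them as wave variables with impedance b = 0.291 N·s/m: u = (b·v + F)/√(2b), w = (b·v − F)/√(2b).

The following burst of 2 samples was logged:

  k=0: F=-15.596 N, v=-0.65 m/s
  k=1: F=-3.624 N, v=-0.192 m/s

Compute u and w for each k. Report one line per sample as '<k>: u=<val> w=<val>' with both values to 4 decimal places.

0: u=-20.6913 w=20.1954
1: u=-4.8236 w=4.6771

k=0: b·v=0.291×(-0.65)=-0.1891; √(2b)=0.7629; u=(-0.1891+(-15.596))/0.7629=-20.6913, w=(-0.1891−(-15.596))/0.7629=20.1954
k=1: b·v=0.291×(-0.192)=-0.0559; √(2b)=0.7629; u=(-0.0559+(-3.624))/0.7629=-4.8236, w=(-0.0559−(-3.624))/0.7629=4.6771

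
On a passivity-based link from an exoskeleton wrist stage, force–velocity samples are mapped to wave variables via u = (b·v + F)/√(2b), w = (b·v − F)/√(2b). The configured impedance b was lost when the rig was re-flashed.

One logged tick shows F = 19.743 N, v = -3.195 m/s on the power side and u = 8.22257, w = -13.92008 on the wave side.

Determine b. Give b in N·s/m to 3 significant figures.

u + w = -5.6975;  u + w = √(2b)·v, so √(2b) = -5.6975/(-3.195) = 1.7833.
b = (√(2b))²/2 = 3.1800/2 = 1.5900.
(Check via u − w = 2F/√(2b): u − w = 22.1426, 2F/√(2b) = 22.1426.)

b = 1.59 N·s/m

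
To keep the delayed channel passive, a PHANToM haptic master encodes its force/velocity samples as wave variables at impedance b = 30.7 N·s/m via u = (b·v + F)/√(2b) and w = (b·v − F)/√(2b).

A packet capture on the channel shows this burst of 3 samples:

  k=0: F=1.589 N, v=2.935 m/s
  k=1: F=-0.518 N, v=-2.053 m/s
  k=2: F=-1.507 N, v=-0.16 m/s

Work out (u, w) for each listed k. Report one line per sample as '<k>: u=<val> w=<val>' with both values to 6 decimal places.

k=0: b·v=30.7×2.935=90.104500; √(2b)=7.835815; u=(90.104500+1.589)/7.835815=11.701846, w=(90.104500−1.589)/7.835815=11.296272
k=1: b·v=30.7×(-2.053)=-63.027100; √(2b)=7.835815; u=(-63.027100+(-0.518))/7.835815=-8.109571, w=(-63.027100−(-0.518))/7.835815=-7.977358
k=2: b·v=30.7×(-0.16)=-4.912000; √(2b)=7.835815; u=(-4.912000+(-1.507))/7.835815=-0.819187, w=(-4.912000−(-1.507))/7.835815=-0.434543

0: u=11.701846 w=11.296272
1: u=-8.109571 w=-7.977358
2: u=-0.819187 w=-0.434543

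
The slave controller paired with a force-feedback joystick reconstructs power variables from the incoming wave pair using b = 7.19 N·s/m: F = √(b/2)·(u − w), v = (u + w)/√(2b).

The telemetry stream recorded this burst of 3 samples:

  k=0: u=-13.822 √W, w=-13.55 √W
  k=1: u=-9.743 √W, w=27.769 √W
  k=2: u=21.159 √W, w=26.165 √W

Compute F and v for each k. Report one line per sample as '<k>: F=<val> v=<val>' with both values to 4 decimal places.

k=0: u−w=-0.2720, u+w=-27.3720; √(b/2)=1.8960, √(2b)=3.7921; F=1.8960×(-0.272)=-0.5157, v=-27.3720/3.7921=-7.2182
k=1: u−w=-37.5120, u+w=18.0260; √(b/2)=1.8960, √(2b)=3.7921; F=1.8960×(-37.512)=-71.1246, v=18.0260/3.7921=4.7536
k=2: u−w=-5.0060, u+w=47.3240; √(b/2)=1.8960, √(2b)=3.7921; F=1.8960×(-5.006)=-9.4916, v=47.3240/3.7921=12.4796

0: F=-0.5157 v=-7.2182
1: F=-71.1246 v=4.7536
2: F=-9.4916 v=12.4796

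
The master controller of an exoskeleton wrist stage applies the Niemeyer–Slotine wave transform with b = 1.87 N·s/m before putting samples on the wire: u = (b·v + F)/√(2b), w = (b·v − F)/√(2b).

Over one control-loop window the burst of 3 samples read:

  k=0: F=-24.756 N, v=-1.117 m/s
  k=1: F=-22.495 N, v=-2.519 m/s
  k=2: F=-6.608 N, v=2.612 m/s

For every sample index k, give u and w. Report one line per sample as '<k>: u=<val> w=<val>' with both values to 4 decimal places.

k=0: b·v=1.87×(-1.117)=-2.0888; √(2b)=1.9339; u=(-2.0888+(-24.756))/1.9339=-13.8811, w=(-2.0888−(-24.756))/1.9339=11.7209
k=1: b·v=1.87×(-2.519)=-4.7105; √(2b)=1.9339; u=(-4.7105+(-22.495))/1.9339=-14.0676, w=(-4.7105−(-22.495))/1.9339=9.1961
k=2: b·v=1.87×2.612=4.8844; √(2b)=1.9339; u=(4.8844+(-6.608))/1.9339=-0.8912, w=(4.8844−(-6.608))/1.9339=5.9426

0: u=-13.8811 w=11.7209
1: u=-14.0676 w=9.1961
2: u=-0.8912 w=5.9426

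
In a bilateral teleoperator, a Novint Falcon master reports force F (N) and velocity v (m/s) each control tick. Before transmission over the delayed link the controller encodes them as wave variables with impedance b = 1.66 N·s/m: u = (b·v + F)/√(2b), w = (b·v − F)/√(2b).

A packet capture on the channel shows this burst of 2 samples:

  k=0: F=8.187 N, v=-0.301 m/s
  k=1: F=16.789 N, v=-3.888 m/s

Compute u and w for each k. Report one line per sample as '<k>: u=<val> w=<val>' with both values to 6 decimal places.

0: u=4.218976 w=-4.767424
1: u=5.672024 w=-12.756297

k=0: b·v=1.66×(-0.301)=-0.499660; √(2b)=1.822087; u=(-0.499660+8.187)/1.822087=4.218976, w=(-0.499660−8.187)/1.822087=-4.767424
k=1: b·v=1.66×(-3.888)=-6.454080; √(2b)=1.822087; u=(-6.454080+16.789)/1.822087=5.672024, w=(-6.454080−16.789)/1.822087=-12.756297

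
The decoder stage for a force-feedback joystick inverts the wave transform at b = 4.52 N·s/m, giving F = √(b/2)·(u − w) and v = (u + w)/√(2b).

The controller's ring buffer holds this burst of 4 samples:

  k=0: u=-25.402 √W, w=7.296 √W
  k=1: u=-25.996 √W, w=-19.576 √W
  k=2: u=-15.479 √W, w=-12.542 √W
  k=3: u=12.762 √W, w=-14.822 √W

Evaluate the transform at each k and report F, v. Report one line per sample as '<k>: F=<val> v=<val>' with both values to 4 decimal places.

k=0: u−w=-32.6980, u+w=-18.1060; √(b/2)=1.5033, √(2b)=3.0067; F=1.5033×(-32.698)=-49.1559, v=-18.1060/3.0067=-6.0220
k=1: u−w=-6.4200, u+w=-45.5720; √(b/2)=1.5033, √(2b)=3.0067; F=1.5033×(-6.42)=-9.6514, v=-45.5720/3.0067=-15.1570
k=2: u−w=-2.9370, u+w=-28.0210; √(b/2)=1.5033, √(2b)=3.0067; F=1.5033×(-2.937)=-4.4153, v=-28.0210/3.0067=-9.3196
k=3: u−w=27.5840, u+w=-2.0600; √(b/2)=1.5033, √(2b)=3.0067; F=1.5033×27.584=41.4678, v=-2.0600/3.0067=-0.6851

0: F=-49.1559 v=-6.0220
1: F=-9.6514 v=-15.1570
2: F=-4.4153 v=-9.3196
3: F=41.4678 v=-0.6851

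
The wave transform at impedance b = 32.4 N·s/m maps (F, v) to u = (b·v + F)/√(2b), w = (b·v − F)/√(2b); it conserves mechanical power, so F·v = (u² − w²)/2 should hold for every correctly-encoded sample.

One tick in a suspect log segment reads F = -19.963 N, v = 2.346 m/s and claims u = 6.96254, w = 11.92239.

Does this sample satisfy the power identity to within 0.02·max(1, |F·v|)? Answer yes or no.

F·v = (-19.963)×2.346 = -46.8332 W.
(u² − w²)/2 = (48.4770 − 142.1434)/2 = -46.8332 W.
|Δ| = 0.0000;  2% of max(1, |F·v|) = 0.9367.

yes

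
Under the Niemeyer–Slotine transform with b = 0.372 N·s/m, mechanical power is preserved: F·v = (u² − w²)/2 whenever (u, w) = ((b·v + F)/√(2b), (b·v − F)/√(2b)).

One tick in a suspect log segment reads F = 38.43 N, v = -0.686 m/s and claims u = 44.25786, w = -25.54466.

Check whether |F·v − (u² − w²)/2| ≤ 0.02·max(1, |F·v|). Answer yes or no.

F·v = 38.43×(-0.686) = -26.36298 W.
(u² − w²)/2 = (1958.75817 − 652.52965)/2 = 653.11426 W.
|Δ| = 679.47724;  2% of max(1, |F·v|) = 0.52726.

no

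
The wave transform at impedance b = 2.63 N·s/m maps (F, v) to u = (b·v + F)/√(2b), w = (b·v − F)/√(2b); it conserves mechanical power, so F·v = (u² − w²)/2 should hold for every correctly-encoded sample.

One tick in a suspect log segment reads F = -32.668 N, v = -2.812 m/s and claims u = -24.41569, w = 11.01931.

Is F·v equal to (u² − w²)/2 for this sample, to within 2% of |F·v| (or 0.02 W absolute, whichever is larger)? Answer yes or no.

F·v = (-32.668)×(-2.812) = 91.8624 W.
(u² − w²)/2 = (596.1259 − 121.4252)/2 = 237.3504 W.
|Δ| = 145.4879;  2% of max(1, |F·v|) = 1.8372.

no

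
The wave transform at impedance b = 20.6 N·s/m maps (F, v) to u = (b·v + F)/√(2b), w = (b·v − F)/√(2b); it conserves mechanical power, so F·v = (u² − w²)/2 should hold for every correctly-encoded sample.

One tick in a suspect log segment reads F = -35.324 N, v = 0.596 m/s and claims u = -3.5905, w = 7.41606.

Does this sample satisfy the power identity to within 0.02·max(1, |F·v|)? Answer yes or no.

F·v = (-35.324)×0.596 = -21.05310 W.
(u² − w²)/2 = (12.89169 − 54.99795)/2 = -21.05313 W.
|Δ| = 0.00002;  2% of max(1, |F·v|) = 0.42106.

yes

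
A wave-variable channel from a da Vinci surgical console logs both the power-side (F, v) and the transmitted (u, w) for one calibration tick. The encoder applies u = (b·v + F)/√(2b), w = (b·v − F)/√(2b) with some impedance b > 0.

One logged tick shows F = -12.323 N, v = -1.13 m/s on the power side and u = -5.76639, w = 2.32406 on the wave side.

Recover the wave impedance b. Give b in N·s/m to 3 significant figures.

b = 4.64 N·s/m

u + w = -3.4423;  u + w = √(2b)·v, so √(2b) = -3.4423/(-1.13) = 3.0463.
b = (√(2b))²/2 = 9.2800/2 = 4.6400.
(Check via u − w = 2F/√(2b): u − w = -8.0905, 2F/√(2b) = -8.0904.)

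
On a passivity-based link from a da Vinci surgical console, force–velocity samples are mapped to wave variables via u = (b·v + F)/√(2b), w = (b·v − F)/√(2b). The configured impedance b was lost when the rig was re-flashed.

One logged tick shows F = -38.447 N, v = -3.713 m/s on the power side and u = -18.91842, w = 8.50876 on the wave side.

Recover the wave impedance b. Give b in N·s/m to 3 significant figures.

b = 3.93 N·s/m

u + w = -10.40966;  u + w = √(2b)·v, so √(2b) = -10.40966/(-3.713) = 2.80357.
b = (√(2b))²/2 = 7.86001/2 = 3.93001.
(Check via u − w = 2F/√(2b): u − w = -27.42718, 2F/√(2b) = -27.42716.)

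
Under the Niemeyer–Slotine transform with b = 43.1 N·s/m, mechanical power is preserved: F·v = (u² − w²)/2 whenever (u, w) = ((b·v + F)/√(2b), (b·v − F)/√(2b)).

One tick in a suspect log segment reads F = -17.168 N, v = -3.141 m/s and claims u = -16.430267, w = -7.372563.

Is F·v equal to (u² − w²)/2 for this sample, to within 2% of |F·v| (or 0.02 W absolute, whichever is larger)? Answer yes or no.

no

F·v = (-17.168)×(-3.141) = 53.924688 W.
(u² − w²)/2 = (269.953674 − 54.354685)/2 = 107.799494 W.
|Δ| = 53.874806;  2% of max(1, |F·v|) = 1.078494.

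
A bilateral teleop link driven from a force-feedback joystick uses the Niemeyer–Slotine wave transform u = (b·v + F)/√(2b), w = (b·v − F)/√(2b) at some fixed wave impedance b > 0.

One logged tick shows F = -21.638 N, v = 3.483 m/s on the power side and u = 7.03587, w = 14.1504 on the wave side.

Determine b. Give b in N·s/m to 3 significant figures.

u + w = 21.18627;  u + w = √(2b)·v, so √(2b) = 21.18627/3.483 = 6.08276.
b = (√(2b))²/2 = 37.00003/2 = 18.50001.
(Check via u − w = 2F/√(2b): u − w = -7.11453, 2F/√(2b) = -7.11453.)

b = 18.5 N·s/m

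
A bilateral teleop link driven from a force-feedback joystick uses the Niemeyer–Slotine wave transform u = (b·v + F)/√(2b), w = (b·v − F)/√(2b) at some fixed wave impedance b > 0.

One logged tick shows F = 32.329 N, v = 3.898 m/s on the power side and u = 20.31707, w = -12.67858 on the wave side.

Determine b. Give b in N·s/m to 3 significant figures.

b = 1.92 N·s/m

u + w = 7.6385;  u + w = √(2b)·v, so √(2b) = 7.6385/3.898 = 1.9596.
b = (√(2b))²/2 = 3.8400/2 = 1.9200.
(Check via u − w = 2F/√(2b): u − w = 32.9956, 2F/√(2b) = 32.9956.)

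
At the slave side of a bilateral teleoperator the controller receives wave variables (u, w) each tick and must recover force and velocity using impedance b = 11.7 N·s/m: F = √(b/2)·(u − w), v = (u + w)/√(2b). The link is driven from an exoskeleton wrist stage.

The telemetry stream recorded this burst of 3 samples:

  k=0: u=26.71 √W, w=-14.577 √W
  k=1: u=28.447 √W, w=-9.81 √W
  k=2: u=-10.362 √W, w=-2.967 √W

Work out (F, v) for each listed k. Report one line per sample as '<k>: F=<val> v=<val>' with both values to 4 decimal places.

k=0: u−w=41.2870, u+w=12.1330; √(b/2)=2.4187, √(2b)=4.8374; F=2.4187×41.287=99.8599, v=12.1330/4.8374=2.5082
k=1: u−w=38.2570, u+w=18.6370; √(b/2)=2.4187, √(2b)=4.8374; F=2.4187×38.257=92.5313, v=18.6370/4.8374=3.8527
k=2: u−w=-7.3950, u+w=-13.3290; √(b/2)=2.4187, √(2b)=4.8374; F=2.4187×(-7.395)=-17.8861, v=-13.3290/4.8374=-2.7554

0: F=99.8599 v=2.5082
1: F=92.5313 v=3.8527
2: F=-17.8861 v=-2.7554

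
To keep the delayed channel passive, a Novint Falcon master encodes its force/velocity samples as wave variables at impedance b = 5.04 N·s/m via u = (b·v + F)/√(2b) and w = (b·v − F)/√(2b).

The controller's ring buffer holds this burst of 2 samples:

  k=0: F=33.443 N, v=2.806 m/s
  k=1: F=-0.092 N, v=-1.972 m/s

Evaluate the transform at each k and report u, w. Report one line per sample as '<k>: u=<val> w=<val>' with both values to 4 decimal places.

0: u=14.9879 w=-6.0792
1: u=-3.1594 w=-3.1015

k=0: b·v=5.04×2.806=14.1422; √(2b)=3.1749; u=(14.1422+33.443)/3.1749=14.9879, w=(14.1422−33.443)/3.1749=-6.0792
k=1: b·v=5.04×(-1.972)=-9.9389; √(2b)=3.1749; u=(-9.9389+(-0.092))/3.1749=-3.1594, w=(-9.9389−(-0.092))/3.1749=-3.1015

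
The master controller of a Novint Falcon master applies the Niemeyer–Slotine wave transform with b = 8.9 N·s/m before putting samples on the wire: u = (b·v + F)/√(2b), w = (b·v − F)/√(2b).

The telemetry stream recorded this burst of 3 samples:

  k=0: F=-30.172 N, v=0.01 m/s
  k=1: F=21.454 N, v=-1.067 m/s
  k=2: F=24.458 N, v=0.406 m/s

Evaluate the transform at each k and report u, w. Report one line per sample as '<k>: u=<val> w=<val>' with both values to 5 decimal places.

0: u=-7.13035 w=7.17254
1: u=2.83425 w=-7.33592
2: u=6.65356 w=-4.94064

k=0: b·v=8.9×0.01=0.08900; √(2b)=4.21900; u=(0.08900+(-30.172))/4.21900=-7.13035, w=(0.08900−(-30.172))/4.21900=7.17254
k=1: b·v=8.9×(-1.067)=-9.49630; √(2b)=4.21900; u=(-9.49630+21.454)/4.21900=2.83425, w=(-9.49630−21.454)/4.21900=-7.33592
k=2: b·v=8.9×0.406=3.61340; √(2b)=4.21900; u=(3.61340+24.458)/4.21900=6.65356, w=(3.61340−24.458)/4.21900=-4.94064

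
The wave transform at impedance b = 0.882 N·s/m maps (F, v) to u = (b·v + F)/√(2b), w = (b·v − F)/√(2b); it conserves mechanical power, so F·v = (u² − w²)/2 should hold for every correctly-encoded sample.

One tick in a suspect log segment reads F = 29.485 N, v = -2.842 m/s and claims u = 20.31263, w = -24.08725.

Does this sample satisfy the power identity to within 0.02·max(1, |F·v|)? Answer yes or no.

F·v = 29.485×(-2.842) = -83.7964 W.
(u² − w²)/2 = (412.6029 − 580.1956)/2 = -83.7963 W.
|Δ| = 0.0000;  2% of max(1, |F·v|) = 1.6759.

yes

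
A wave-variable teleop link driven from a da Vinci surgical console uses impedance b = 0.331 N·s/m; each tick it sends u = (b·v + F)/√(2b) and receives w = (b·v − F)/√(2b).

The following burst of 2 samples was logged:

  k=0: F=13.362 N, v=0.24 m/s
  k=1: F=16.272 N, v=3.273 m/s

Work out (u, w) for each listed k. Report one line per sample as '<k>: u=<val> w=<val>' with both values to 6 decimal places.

0: u=16.520257 w=-16.324985
1: u=21.330680 w=-18.667657

k=0: b·v=0.331×0.24=0.079440; √(2b)=0.813634; u=(0.079440+13.362)/0.813634=16.520257, w=(0.079440−13.362)/0.813634=-16.324985
k=1: b·v=0.331×3.273=1.083363; √(2b)=0.813634; u=(1.083363+16.272)/0.813634=21.330680, w=(1.083363−16.272)/0.813634=-18.667657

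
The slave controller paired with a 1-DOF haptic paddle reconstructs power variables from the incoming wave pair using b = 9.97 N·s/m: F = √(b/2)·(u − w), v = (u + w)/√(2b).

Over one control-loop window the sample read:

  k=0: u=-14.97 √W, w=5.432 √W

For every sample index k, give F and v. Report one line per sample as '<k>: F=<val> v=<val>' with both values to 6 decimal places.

k=0: u−w=-20.402000, u+w=-9.538000; √(b/2)=2.232711, √(2b)=4.465423; F=2.232711×(-20.402)=-45.551777, v=-9.538000/4.465423=-2.135968

0: F=-45.551777 v=-2.135968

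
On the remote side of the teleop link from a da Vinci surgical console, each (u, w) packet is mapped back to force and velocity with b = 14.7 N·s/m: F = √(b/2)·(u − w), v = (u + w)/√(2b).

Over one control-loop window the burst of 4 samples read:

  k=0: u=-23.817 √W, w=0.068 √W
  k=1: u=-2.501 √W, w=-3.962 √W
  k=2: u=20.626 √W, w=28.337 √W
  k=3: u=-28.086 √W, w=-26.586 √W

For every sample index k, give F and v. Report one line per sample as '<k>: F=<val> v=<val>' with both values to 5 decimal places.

0: F=-64.75435 v=-4.37998
1: F=3.96090 v=-1.19196
2: F=-20.90520 v=9.03014
3: F=-4.06663 v=-10.08304

k=0: u−w=-23.88500, u+w=-23.74900; √(b/2)=2.71109, √(2b)=5.42218; F=2.71109×(-23.885)=-64.75435, v=-23.74900/5.42218=-4.37998
k=1: u−w=1.46100, u+w=-6.46300; √(b/2)=2.71109, √(2b)=5.42218; F=2.71109×1.461=3.96090, v=-6.46300/5.42218=-1.19196
k=2: u−w=-7.71100, u+w=48.96300; √(b/2)=2.71109, √(2b)=5.42218; F=2.71109×(-7.711)=-20.90520, v=48.96300/5.42218=9.03014
k=3: u−w=-1.50000, u+w=-54.67200; √(b/2)=2.71109, √(2b)=5.42218; F=2.71109×(-1.5)=-4.06663, v=-54.67200/5.42218=-10.08304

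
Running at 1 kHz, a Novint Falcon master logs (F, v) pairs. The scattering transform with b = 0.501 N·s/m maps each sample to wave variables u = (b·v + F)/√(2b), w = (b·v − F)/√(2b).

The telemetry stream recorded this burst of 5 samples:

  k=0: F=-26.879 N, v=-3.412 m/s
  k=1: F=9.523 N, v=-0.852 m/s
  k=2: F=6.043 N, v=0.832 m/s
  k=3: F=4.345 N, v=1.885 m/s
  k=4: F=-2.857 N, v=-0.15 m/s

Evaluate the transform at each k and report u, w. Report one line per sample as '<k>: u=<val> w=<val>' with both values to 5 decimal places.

0: u=-28.55987 w=25.14446
1: u=9.08707 w=-9.93992
2: u=6.45338 w=-5.62055
3: u=5.28410 w=-3.39722
4: u=-2.92922 w=2.77907

k=0: b·v=0.501×(-3.412)=-1.70941; √(2b)=1.00100; u=(-1.70941+(-26.879))/1.00100=-28.55987, w=(-1.70941−(-26.879))/1.00100=25.14446
k=1: b·v=0.501×(-0.852)=-0.42685; √(2b)=1.00100; u=(-0.42685+9.523)/1.00100=9.08707, w=(-0.42685−9.523)/1.00100=-9.93992
k=2: b·v=0.501×0.832=0.41683; √(2b)=1.00100; u=(0.41683+6.043)/1.00100=6.45338, w=(0.41683−6.043)/1.00100=-5.62055
k=3: b·v=0.501×1.885=0.94439; √(2b)=1.00100; u=(0.94439+4.345)/1.00100=5.28410, w=(0.94439−4.345)/1.00100=-3.39722
k=4: b·v=0.501×(-0.15)=-0.07515; √(2b)=1.00100; u=(-0.07515+(-2.857))/1.00100=-2.92922, w=(-0.07515−(-2.857))/1.00100=2.77907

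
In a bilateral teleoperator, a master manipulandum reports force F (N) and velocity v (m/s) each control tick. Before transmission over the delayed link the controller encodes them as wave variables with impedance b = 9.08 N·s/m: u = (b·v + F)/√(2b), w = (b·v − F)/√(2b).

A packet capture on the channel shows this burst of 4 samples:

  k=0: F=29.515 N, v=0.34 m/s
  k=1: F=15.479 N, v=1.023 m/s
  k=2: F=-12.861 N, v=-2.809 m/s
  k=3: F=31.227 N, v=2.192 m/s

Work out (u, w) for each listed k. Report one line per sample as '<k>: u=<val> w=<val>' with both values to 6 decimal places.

k=0: b·v=9.08×0.34=3.087200; √(2b)=4.261455; u=(3.087200+29.515)/4.261455=7.650485, w=(3.087200−29.515)/4.261455=-6.201591
k=1: b·v=9.08×1.023=9.288840; √(2b)=4.261455; u=(9.288840+15.479)/4.261455=5.812062, w=(9.288840−15.479)/4.261455=-1.452593
k=2: b·v=9.08×(-2.809)=-25.505720; √(2b)=4.261455; u=(-25.505720+(-12.861))/4.261455=-9.003197, w=(-25.505720−(-12.861))/4.261455=-2.967231
k=3: b·v=9.08×2.192=19.903360; √(2b)=4.261455; u=(19.903360+31.227)/4.261455=11.998333, w=(19.903360−31.227)/4.261455=-2.657224

0: u=7.650485 w=-6.201591
1: u=5.812062 w=-1.452593
2: u=-9.003197 w=-2.967231
3: u=11.998333 w=-2.657224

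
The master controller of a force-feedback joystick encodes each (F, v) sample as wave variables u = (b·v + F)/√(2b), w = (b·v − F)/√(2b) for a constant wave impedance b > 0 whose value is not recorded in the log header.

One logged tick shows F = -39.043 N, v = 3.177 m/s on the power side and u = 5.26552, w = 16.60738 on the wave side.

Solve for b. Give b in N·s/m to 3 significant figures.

u + w = 21.87290;  u + w = √(2b)·v, so √(2b) = 21.87290/3.177 = 6.88477.
b = (√(2b))²/2 = 47.40000/2 = 23.70000.
(Check via u − w = 2F/√(2b): u − w = -11.34186, 2F/√(2b) = -11.34185.)

b = 23.7 N·s/m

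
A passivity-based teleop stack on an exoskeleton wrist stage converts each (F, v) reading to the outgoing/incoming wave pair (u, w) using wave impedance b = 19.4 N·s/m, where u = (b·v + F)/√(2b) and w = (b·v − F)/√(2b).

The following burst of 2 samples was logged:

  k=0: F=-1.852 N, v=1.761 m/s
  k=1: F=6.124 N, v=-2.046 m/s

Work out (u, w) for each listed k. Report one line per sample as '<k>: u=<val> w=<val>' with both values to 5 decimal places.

0: u=5.18728 w=5.78192
1: u=-5.38908 w=-7.35538

k=0: b·v=19.4×1.761=34.16340; √(2b)=6.22896; u=(34.16340+(-1.852))/6.22896=5.18728, w=(34.16340−(-1.852))/6.22896=5.78192
k=1: b·v=19.4×(-2.046)=-39.69240; √(2b)=6.22896; u=(-39.69240+6.124)/6.22896=-5.38908, w=(-39.69240−6.124)/6.22896=-7.35538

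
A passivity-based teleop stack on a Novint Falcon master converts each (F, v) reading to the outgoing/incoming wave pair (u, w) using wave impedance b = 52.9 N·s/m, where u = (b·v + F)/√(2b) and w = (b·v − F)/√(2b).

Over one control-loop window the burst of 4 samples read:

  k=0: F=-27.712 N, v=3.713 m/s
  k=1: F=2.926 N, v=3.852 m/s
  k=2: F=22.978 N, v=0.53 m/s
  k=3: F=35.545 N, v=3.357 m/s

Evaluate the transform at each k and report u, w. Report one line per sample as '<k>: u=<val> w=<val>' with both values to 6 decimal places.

0: u=16.401627 w=21.789967
1: u=20.095135 w=19.526201
2: u=4.959696 w=0.491838
3: u=20.720602 w=13.809207

k=0: b·v=52.9×3.713=196.417700; √(2b)=10.285913; u=(196.417700+(-27.712))/10.285913=16.401627, w=(196.417700−(-27.712))/10.285913=21.789967
k=1: b·v=52.9×3.852=203.770800; √(2b)=10.285913; u=(203.770800+2.926)/10.285913=20.095135, w=(203.770800−2.926)/10.285913=19.526201
k=2: b·v=52.9×0.53=28.037000; √(2b)=10.285913; u=(28.037000+22.978)/10.285913=4.959696, w=(28.037000−22.978)/10.285913=0.491838
k=3: b·v=52.9×3.357=177.585300; √(2b)=10.285913; u=(177.585300+35.545)/10.285913=20.720602, w=(177.585300−35.545)/10.285913=13.809207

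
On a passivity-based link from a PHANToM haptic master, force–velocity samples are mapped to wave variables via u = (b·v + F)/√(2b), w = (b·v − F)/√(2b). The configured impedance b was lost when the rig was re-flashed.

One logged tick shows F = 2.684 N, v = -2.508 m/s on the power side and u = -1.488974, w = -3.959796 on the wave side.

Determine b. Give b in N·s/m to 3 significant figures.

b = 2.36 N·s/m

u + w = -5.448770;  u + w = √(2b)·v, so √(2b) = -5.448770/(-2.508) = 2.172556.
b = (√(2b))²/2 = 4.719999/2 = 2.359999.
(Check via u − w = 2F/√(2b): u − w = 2.470822, 2F/√(2b) = 2.470823.)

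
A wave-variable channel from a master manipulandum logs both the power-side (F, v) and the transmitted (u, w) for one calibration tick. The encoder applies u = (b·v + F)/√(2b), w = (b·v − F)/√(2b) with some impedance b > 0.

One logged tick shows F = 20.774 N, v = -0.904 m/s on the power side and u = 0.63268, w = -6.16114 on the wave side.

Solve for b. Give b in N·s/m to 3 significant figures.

b = 18.7 N·s/m

u + w = -5.5285;  u + w = √(2b)·v, so √(2b) = -5.5285/(-0.904) = 6.1156.
b = (√(2b))²/2 = 37.4000/2 = 18.7000.
(Check via u − w = 2F/√(2b): u − w = 6.7938, 2F/√(2b) = 6.7938.)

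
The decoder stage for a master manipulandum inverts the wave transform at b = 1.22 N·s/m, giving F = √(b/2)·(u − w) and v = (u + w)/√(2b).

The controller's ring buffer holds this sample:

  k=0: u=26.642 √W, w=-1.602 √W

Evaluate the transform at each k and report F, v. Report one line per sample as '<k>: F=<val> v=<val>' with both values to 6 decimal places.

0: F=22.059269 v=16.030217

k=0: u−w=28.244000, u+w=25.040000; √(b/2)=0.781025, √(2b)=1.562050; F=0.781025×28.244=22.059269, v=25.040000/1.562050=16.030217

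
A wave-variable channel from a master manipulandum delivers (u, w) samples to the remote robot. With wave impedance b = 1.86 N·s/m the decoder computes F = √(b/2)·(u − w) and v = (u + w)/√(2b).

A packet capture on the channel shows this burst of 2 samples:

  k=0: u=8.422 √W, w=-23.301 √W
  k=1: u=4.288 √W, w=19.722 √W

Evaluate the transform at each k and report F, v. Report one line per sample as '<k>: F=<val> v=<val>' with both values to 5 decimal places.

k=0: u−w=31.72300, u+w=-14.87900; √(b/2)=0.96437, √(2b)=1.92873; F=0.96437×31.723=30.59255, v=-14.87900/1.92873=-7.71440
k=1: u−w=-15.43400, u+w=24.01000; √(b/2)=0.96437, √(2b)=1.92873; F=0.96437×(-15.434)=-14.88401, v=24.01000/1.92873=12.44861

0: F=30.59255 v=-7.71440
1: F=-14.88401 v=12.44861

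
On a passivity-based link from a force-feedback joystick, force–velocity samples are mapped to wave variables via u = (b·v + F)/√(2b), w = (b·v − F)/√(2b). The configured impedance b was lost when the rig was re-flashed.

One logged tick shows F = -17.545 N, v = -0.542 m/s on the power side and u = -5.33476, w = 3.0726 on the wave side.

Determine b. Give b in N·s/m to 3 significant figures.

b = 8.71 N·s/m

u + w = -2.26216;  u + w = √(2b)·v, so √(2b) = -2.26216/(-0.542) = 4.17373.
b = (√(2b))²/2 = 17.42000/2 = 8.71000.
(Check via u − w = 2F/√(2b): u − w = -8.40736, 2F/√(2b) = -8.40735.)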